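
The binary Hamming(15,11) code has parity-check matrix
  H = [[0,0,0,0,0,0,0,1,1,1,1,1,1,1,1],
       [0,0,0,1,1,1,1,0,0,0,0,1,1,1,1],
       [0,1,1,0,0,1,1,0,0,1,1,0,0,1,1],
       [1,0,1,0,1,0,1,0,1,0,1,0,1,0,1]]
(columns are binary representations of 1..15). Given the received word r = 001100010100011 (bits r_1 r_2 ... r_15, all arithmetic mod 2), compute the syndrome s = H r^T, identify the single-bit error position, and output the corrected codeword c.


s = (0, 1, 0, 0)^T, error position = 4, corrected codeword c = 001000010100011

Compute s = H r^T mod 2 one row at a time:
  s_1 = 1 + 0 + 1 + 0 + 0 + 0 + 1 + 1 = 4 ≡ 0 (mod 2).
  s_2 = 1 + 0 + 0 + 0 + 0 + 0 + 1 + 1 = 3 ≡ 1 (mod 2).
  s_3 = 0 + 1 + 0 + 0 + 1 + 0 + 1 + 1 = 4 ≡ 0 (mod 2).
  s_4 = 0 + 1 + 0 + 0 + 0 + 0 + 0 + 1 = 2 ≡ 0 (mod 2).
s = (0, 1, 0, 0)^T — this equals column 4 of H (binary 0100), so error is at position 4.
Correct: flip bit 4 of r = 001100010100011 to get c = 001000010100011.


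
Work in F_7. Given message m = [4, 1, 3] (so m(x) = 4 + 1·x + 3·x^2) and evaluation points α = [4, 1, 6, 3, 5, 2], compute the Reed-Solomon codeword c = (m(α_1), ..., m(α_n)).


c = [0, 1, 6, 6, 0, 4]

Message polynomial: m(x) = 4 + 1·x + 3·x^2 (mod 7).
For each evaluation point α_i, compute m(α_i) mod 7:
  α_1 = 4: Horner steps 3 → 6 → 0, so m(4) = 0.
  α_2 = 1: Horner steps 3 → 4 → 1, so m(1) = 1.
  α_3 = 6: Horner steps 3 → 5 → 6, so m(6) = 6.
  α_4 = 3: Horner steps 3 → 3 → 6, so m(3) = 6.
  α_5 = 5: Horner steps 3 → 2 → 0, so m(5) = 0.
  α_6 = 2: Horner steps 3 → 0 → 4, so m(2) = 4.
Codeword c = [0, 1, 6, 6, 0, 4] ∈ F_7^6.


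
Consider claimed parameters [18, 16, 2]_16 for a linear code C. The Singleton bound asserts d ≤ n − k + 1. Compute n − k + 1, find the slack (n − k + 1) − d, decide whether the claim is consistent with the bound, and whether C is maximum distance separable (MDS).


Singleton RHS = n − k + 1 = 3, slack = 1, bound satisfied, not MDS.

Singleton bound: d ≤ n − k + 1.
Here n = 18, k = 16, so n − k + 1 = 3.
Given d = 2, check d ≤ 3: YES.
Slack = (n − k + 1) − d = 1.
The code is NOT MDS (slack = 1 > 0).
Description: the claimed parameters are [18, 16, 2]_16; such a code would be non-MDS.


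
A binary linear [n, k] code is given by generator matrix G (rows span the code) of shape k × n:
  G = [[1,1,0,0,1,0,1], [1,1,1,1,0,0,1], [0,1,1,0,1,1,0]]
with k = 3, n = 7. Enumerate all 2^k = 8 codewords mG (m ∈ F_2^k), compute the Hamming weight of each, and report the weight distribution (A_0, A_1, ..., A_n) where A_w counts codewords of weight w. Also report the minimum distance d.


Weight distribution: A_0 = 1, A_3 = 2, A_4 = 3, A_5 = 2. Minimum distance d = 3.

Enumerate all 2^3 = 8 messages m ∈ F_2^3.
For each, compute codeword c = mG in F_2^7, then tally its weight.
  m = 000 → c = 0000000, weight = 0.
  m = 100 → c = 1100101, weight = 4.
  m = 010 → c = 1111001, weight = 5.
  m = 110 → c = 0011100, weight = 3.
  m = 001 → c = 0110110, weight = 4.
  m = 101 → c = 1010011, weight = 4.
  m = 011 → c = 1001111, weight = 5.
  m = 111 → c = 0101010, weight = 3.
Tally weights:
  weight 0: 1 codewords.
  weight 3: 2 codewords.
  weight 4: 3 codewords.
  weight 5: 2 codewords.
Minimum distance d = smallest w > 0 with A_w > 0 = 3.
Sanity: Σ A_w = 8 = 2^3 = 8 ✓.


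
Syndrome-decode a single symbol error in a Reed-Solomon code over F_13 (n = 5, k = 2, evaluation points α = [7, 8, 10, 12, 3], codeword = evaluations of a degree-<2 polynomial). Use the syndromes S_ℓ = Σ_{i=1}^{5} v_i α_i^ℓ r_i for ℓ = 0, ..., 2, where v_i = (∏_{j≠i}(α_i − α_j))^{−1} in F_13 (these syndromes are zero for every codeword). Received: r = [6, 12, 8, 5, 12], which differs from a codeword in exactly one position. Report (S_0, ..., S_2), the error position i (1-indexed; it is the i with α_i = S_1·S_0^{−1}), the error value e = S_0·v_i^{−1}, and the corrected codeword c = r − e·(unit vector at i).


S = (1, 8, 12), error at position 2, error magnitude e = 1, c = [6, 11, 8, 5, 12].

Step 1: column multipliers v_i = (∏_{j≠i}(α_i − α_j))^{−1} mod 13.
  i = 1 (α = 7): (7−8)(7−10)(7−12)(7−3) = (−1)·(−3)·(−5)·4 = −60 ≡ 5, so v_1 = 5^{−1} = 8 (mod 13).
  i = 2 (α = 8): (8−7)(8−10)(8−12)(8−3) = 1·(−2)·(−4)·5 = 40 ≡ 1, so v_2 = 1^{−1} = 1 (mod 13).
  i = 3 (α = 10): (10−7)(10−8)(10−12)(10−3) = 3·2·(−2)·7 = −84 ≡ 7, so v_3 = 7^{−1} = 2 (mod 13).
  i = 4 (α = 12): (12−7)(12−8)(12−10)(12−3) = 5·4·2·9 = 360 ≡ 9, so v_4 = 9^{−1} = 3 (mod 13).
  i = 5 (α = 3): (3−7)(3−8)(3−10)(3−12) = (−4)·(−5)·(−7)·(−9) = 1260 ≡ 12, so v_5 = 12^{−1} = 12 (mod 13).
  v = [8, 1, 2, 3, 12].
Step 2: syndromes of r = [6, 12, 8, 5, 12] (all sums mod 13).
  S_0 = Σ v_i r_i = 8·6 + 1·12 + 2·8 + 3·5 + 12·12 = 235 ≡ 1.
  S_1 = Σ v_i α_i r_i = 8·7·6 + 1·8·12 + 2·10·8 + 3·12·5 + 12·3·12 = 1204 ≡ 8.
  α_i^2 mod 13 = [10, 12, 9, 1, 9].
  S_2 = Σ v_i α_i^2 r_i = 8·10·6 + 1·12·12 + 2·9·8 + 3·1·5 + 12·9·12 = 2079 ≡ 12.
  S = (1, 8, 12) ≠ 0, so r is not a codeword (an error is present).
Step 3: locate the error. For a single error e at position i, S_ℓ = v_i·e·α_i^ℓ, so α_err = S_1/S_0.
  S_0^{−1} = 1^{−1} = 1 (mod 13), so α_err = 8·1 = 8 ≡ 8 = α_2. Error position i = 2.
  Consistency check: S_2/S_1 = 12·5 = 60 ≡ 8 = α_err ✓ (single-error assumption holds).
Step 4: error magnitude e = S_0/v_2 = S_0·∏_{j≠2}(α_2 − α_j) = 1·1 = 1 ≡ 1 (mod 13).
Step 5: correct position 2: c_2 = r_2 − e = 12 − 1 ≡ 11 (mod 13). Hence c = [6, 11, 8, 5, 12].
  Check: interpolating c through the α_i gives m(x) = 10 + 5·x (degree < 2) with m(α_i) = c_i for every i, so c is indeed a codeword.


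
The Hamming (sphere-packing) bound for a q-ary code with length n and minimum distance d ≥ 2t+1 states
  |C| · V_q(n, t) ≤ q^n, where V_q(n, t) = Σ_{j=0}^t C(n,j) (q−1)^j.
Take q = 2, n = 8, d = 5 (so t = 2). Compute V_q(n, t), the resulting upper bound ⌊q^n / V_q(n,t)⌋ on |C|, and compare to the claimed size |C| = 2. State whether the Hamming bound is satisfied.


V_q(n, t) = 37, q^n = 256, Hamming bound = 6, |C| = 2 ≤ bound (satisfied).

Step 1: Compute V_q(n, t) = Σ_{j=0}^2 C(n, j) (q−1)^j.
  j = 0: C(8,0)·(1)^0 = 1·1 = 1.
  j = 1: C(8,1)·(1)^1 = 8·1 = 8.
  j = 2: C(8,2)·(1)^2 = 28·1 = 28.
  V_q(n, t) = 1 + 8 + 28 = 37.
Step 2: q^n = 2^8 = 256.
Step 3: Hamming bound ⌊q^n / V_q(n,t)⌋ = ⌊256/37⌋ = 6.
Step 4: Compare |C| = 2 to 6: satisfied.
The claimed |C| lies below the Hamming bound.


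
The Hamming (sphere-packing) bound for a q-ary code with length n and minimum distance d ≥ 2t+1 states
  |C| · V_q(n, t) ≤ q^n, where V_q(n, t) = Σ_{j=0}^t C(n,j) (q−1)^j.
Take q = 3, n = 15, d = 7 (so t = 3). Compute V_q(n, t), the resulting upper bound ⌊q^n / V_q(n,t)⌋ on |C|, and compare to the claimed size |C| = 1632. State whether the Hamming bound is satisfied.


V_q(n, t) = 4091, q^n = 14348907, Hamming bound = 3507, |C| = 1632 ≤ bound (satisfied).

Step 1: Compute V_q(n, t) = Σ_{j=0}^3 C(n, j) (q−1)^j.
  j = 0: C(15,0)·(2)^0 = 1·1 = 1.
  j = 1: C(15,1)·(2)^1 = 15·2 = 30.
  j = 2: C(15,2)·(2)^2 = 105·4 = 420.
  j = 3: C(15,3)·(2)^3 = 455·8 = 3640.
  V_q(n, t) = 1 + 30 + 420 + 3640 = 4091.
Step 2: q^n = 3^15 = 14348907.
Step 3: Hamming bound ⌊q^n / V_q(n,t)⌋ = ⌊14348907/4091⌋ = 3507.
Step 4: Compare |C| = 1632 to 3507: satisfied.
The claimed |C| lies below the Hamming bound.


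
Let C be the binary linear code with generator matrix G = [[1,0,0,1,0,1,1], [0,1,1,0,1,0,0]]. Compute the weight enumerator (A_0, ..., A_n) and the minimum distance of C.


Weight distribution: A_0 = 1, A_3 = 1, A_4 = 1, A_7 = 1. Minimum distance d = 3.

Enumerate all 2^2 = 4 messages m ∈ F_2^2.
For each, compute codeword c = mG in F_2^7, then tally its weight.
  m = 00 → c = 0000000, weight = 0.
  m = 10 → c = 1001011, weight = 4.
  m = 01 → c = 0110100, weight = 3.
  m = 11 → c = 1111111, weight = 7.
Tally weights:
  weight 0: 1 codewords.
  weight 3: 1 codewords.
  weight 4: 1 codewords.
  weight 7: 1 codewords.
Minimum distance d = smallest w > 0 with A_w > 0 = 3.
Sanity: Σ A_w = 4 = 2^2 = 4 ✓.


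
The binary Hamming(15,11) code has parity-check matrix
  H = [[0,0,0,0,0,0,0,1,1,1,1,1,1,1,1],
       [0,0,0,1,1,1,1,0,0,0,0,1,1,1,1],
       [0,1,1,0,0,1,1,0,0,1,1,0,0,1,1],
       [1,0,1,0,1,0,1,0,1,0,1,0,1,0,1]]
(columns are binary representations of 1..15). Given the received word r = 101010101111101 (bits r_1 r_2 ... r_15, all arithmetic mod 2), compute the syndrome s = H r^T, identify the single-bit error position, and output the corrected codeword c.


s = (0, 1, 1, 0)^T, error position = 6, corrected codeword c = 101011101111101

Compute s = H r^T mod 2 one row at a time:
  s_1 = 0 + 1 + 1 + 1 + 1 + 1 + 0 + 1 = 6 ≡ 0 (mod 2).
  s_2 = 0 + 1 + 0 + 1 + 1 + 1 + 0 + 1 = 5 ≡ 1 (mod 2).
  s_3 = 0 + 1 + 0 + 1 + 1 + 1 + 0 + 1 = 5 ≡ 1 (mod 2).
  s_4 = 1 + 1 + 1 + 1 + 1 + 1 + 1 + 1 = 8 ≡ 0 (mod 2).
s = (0, 1, 1, 0)^T — this equals column 6 of H (binary 0110), so error is at position 6.
Correct: flip bit 6 of r = 101010101111101 to get c = 101011101111101.


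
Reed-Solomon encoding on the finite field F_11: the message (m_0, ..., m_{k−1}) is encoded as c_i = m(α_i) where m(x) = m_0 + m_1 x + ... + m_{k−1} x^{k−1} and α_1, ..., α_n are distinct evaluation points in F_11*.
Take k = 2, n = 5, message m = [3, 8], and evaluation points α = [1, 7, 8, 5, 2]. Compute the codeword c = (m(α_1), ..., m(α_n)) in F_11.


c = [0, 4, 1, 10, 8]

Message polynomial: m(x) = 3 + 8·x (mod 11).
For each evaluation point α_i, compute m(α_i) mod 11:
  α_1 = 1: Horner steps 8 → 0, so m(1) = 0.
  α_2 = 7: Horner steps 8 → 4, so m(7) = 4.
  α_3 = 8: Horner steps 8 → 1, so m(8) = 1.
  α_4 = 5: Horner steps 8 → 10, so m(5) = 10.
  α_5 = 2: Horner steps 8 → 8, so m(2) = 8.
Codeword c = [0, 4, 1, 10, 8] ∈ F_11^5.


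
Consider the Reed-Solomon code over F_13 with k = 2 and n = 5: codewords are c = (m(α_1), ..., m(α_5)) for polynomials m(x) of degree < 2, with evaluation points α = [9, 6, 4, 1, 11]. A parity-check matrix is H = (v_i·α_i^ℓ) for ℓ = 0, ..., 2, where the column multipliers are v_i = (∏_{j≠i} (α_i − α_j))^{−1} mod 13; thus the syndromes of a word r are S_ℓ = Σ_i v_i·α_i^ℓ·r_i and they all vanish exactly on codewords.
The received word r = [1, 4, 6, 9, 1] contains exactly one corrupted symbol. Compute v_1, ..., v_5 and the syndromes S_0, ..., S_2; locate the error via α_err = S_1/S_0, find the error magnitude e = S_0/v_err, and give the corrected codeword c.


S = (12, 2, 9), error at position 5, error magnitude e = 2, c = [1, 4, 6, 9, 12].

Step 1: column multipliers v_i = (∏_{j≠i}(α_i − α_j))^{−1} mod 13.
  i = 1 (α = 9): (9−6)(9−4)(9−1)(9−11) = 3·5·8·(−2) = −240 ≡ 7, so v_1 = 7^{−1} = 2 (mod 13).
  i = 2 (α = 6): (6−9)(6−4)(6−1)(6−11) = (−3)·2·5·(−5) = 150 ≡ 7, so v_2 = 7^{−1} = 2 (mod 13).
  i = 3 (α = 4): (4−9)(4−6)(4−1)(4−11) = (−5)·(−2)·3·(−7) = −210 ≡ 11, so v_3 = 11^{−1} = 6 (mod 13).
  i = 4 (α = 1): (1−9)(1−6)(1−4)(1−11) = (−8)·(−5)·(−3)·(−10) = 1200 ≡ 4, so v_4 = 4^{−1} = 10 (mod 13).
  i = 5 (α = 11): (11−9)(11−6)(11−4)(11−1) = 2·5·7·10 = 700 ≡ 11, so v_5 = 11^{−1} = 6 (mod 13).
  v = [2, 2, 6, 10, 6].
Step 2: syndromes of r = [1, 4, 6, 9, 1] (all sums mod 13).
  S_0 = Σ v_i r_i = 2·1 + 2·4 + 6·6 + 10·9 + 6·1 = 142 ≡ 12.
  S_1 = Σ v_i α_i r_i = 2·9·1 + 2·6·4 + 6·4·6 + 10·1·9 + 6·11·1 = 366 ≡ 2.
  α_i^2 mod 13 = [3, 10, 3, 1, 4].
  S_2 = Σ v_i α_i^2 r_i = 2·3·1 + 2·10·4 + 6·3·6 + 10·1·9 + 6·4·1 = 308 ≡ 9.
  S = (12, 2, 9) ≠ 0, so r is not a codeword (an error is present).
Step 3: locate the error. For a single error e at position i, S_ℓ = v_i·e·α_i^ℓ, so α_err = S_1/S_0.
  S_0^{−1} = 12^{−1} = 12 (mod 13), so α_err = 2·12 = 24 ≡ 11 = α_5. Error position i = 5.
  Consistency check: S_2/S_1 = 9·7 = 63 ≡ 11 = α_err ✓ (single-error assumption holds).
Step 4: error magnitude e = S_0/v_5 = S_0·∏_{j≠5}(α_5 − α_j) = 12·11 = 132 ≡ 2 (mod 13).
Step 5: correct position 5: c_5 = r_5 − e = 1 − 2 ≡ 12 (mod 13). Hence c = [1, 4, 6, 9, 12].
  Check: interpolating c through the α_i gives m(x) = 10 + 12·x (degree < 2) with m(α_i) = c_i for every i, so c is indeed a codeword.


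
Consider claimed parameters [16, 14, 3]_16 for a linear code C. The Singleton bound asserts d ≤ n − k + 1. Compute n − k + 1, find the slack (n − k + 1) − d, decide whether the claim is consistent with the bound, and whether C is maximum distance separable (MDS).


Singleton RHS = n − k + 1 = 3, slack = 0, bound satisfied, MDS.

Singleton bound: d ≤ n − k + 1.
Here n = 16, k = 14, so n − k + 1 = 3.
Given d = 3, check d ≤ 3: YES.
Slack = (n − k + 1) − d = 0.
The code is MDS (slack = 0).
Description: the claimed parameters are [16, 14, 3]_16; such a code would be MDS (meets Singleton bound).


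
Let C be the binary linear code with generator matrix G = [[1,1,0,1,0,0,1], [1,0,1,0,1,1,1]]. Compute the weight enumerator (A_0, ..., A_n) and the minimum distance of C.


Weight distribution: A_0 = 1, A_4 = 1, A_5 = 2. Minimum distance d = 4.

Enumerate all 2^2 = 4 messages m ∈ F_2^2.
For each, compute codeword c = mG in F_2^7, then tally its weight.
  m = 00 → c = 0000000, weight = 0.
  m = 10 → c = 1101001, weight = 4.
  m = 01 → c = 1010111, weight = 5.
  m = 11 → c = 0111110, weight = 5.
Tally weights:
  weight 0: 1 codewords.
  weight 4: 1 codewords.
  weight 5: 2 codewords.
Minimum distance d = smallest w > 0 with A_w > 0 = 4.
Sanity: Σ A_w = 4 = 2^2 = 4 ✓.


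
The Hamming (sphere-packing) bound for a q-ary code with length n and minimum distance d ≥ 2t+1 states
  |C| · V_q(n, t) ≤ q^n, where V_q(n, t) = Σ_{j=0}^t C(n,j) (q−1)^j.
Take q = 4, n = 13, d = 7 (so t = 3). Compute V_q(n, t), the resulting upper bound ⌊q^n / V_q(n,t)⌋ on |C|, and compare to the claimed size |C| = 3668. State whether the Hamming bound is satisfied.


V_q(n, t) = 8464, q^n = 67108864, Hamming bound = 7928, |C| = 3668 ≤ bound (satisfied).

Step 1: Compute V_q(n, t) = Σ_{j=0}^3 C(n, j) (q−1)^j.
  j = 0: C(13,0)·(3)^0 = 1·1 = 1.
  j = 1: C(13,1)·(3)^1 = 13·3 = 39.
  j = 2: C(13,2)·(3)^2 = 78·9 = 702.
  j = 3: C(13,3)·(3)^3 = 286·27 = 7722.
  V_q(n, t) = 1 + 39 + 702 + 7722 = 8464.
Step 2: q^n = 4^13 = 67108864.
Step 3: Hamming bound ⌊q^n / V_q(n,t)⌋ = ⌊67108864/8464⌋ = 7928.
Step 4: Compare |C| = 3668 to 7928: satisfied.
The claimed |C| lies below the Hamming bound.


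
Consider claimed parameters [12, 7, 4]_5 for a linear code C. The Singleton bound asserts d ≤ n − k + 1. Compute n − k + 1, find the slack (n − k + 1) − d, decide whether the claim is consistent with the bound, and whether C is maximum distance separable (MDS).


Singleton RHS = n − k + 1 = 6, slack = 2, bound satisfied, not MDS.

Singleton bound: d ≤ n − k + 1.
Here n = 12, k = 7, so n − k + 1 = 6.
Given d = 4, check d ≤ 6: YES.
Slack = (n − k + 1) − d = 2.
The code is NOT MDS (slack = 2 > 0).
Description: the claimed parameters are [12, 7, 4]_5; such a code would be non-MDS.


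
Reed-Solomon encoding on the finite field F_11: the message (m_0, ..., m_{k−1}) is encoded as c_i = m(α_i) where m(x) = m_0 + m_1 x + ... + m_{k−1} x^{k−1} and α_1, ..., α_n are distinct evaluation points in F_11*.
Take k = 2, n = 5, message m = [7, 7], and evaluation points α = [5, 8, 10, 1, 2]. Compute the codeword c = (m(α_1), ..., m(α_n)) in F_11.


c = [9, 8, 0, 3, 10]

Message polynomial: m(x) = 7 + 7·x (mod 11).
For each evaluation point α_i, compute m(α_i) mod 11:
  α_1 = 5: Horner steps 7 → 9, so m(5) = 9.
  α_2 = 8: Horner steps 7 → 8, so m(8) = 8.
  α_3 = 10: Horner steps 7 → 0, so m(10) = 0.
  α_4 = 1: Horner steps 7 → 3, so m(1) = 3.
  α_5 = 2: Horner steps 7 → 10, so m(2) = 10.
Codeword c = [9, 8, 0, 3, 10] ∈ F_11^5.


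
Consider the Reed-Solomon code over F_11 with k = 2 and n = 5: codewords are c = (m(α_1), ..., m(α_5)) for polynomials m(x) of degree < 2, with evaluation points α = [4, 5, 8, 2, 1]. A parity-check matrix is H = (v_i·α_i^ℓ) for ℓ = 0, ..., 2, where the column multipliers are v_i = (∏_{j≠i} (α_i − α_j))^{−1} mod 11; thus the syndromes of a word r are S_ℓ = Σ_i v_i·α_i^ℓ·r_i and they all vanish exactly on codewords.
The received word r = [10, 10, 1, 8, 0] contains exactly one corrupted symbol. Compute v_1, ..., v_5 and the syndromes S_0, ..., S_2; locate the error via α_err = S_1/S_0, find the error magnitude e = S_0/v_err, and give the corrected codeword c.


S = (4, 5, 9), error at position 1, error magnitude e = 8, c = [2, 10, 1, 8, 0].

Step 1: column multipliers v_i = (∏_{j≠i}(α_i − α_j))^{−1} mod 11.
  i = 1 (α = 4): (4−5)(4−8)(4−2)(4−1) = (−1)·(−4)·2·3 = 24 ≡ 2, so v_1 = 2^{−1} = 6 (mod 11).
  i = 2 (α = 5): (5−4)(5−8)(5−2)(5−1) = 1·(−3)·3·4 = −36 ≡ 8, so v_2 = 8^{−1} = 7 (mod 11).
  i = 3 (α = 8): (8−4)(8−5)(8−2)(8−1) = 4·3·6·7 = 504 ≡ 9, so v_3 = 9^{−1} = 5 (mod 11).
  i = 4 (α = 2): (2−4)(2−5)(2−8)(2−1) = (−2)·(−3)·(−6)·1 = −36 ≡ 8, so v_4 = 8^{−1} = 7 (mod 11).
  i = 5 (α = 1): (1−4)(1−5)(1−8)(1−2) = (−3)·(−4)·(−7)·(−1) = 84 ≡ 7, so v_5 = 7^{−1} = 8 (mod 11).
  v = [6, 7, 5, 7, 8].
Step 2: syndromes of r = [10, 10, 1, 8, 0] (all sums mod 11).
  S_0 = Σ v_i r_i = 6·10 + 7·10 + 5·1 + 7·8 + 8·0 = 191 ≡ 4.
  S_1 = Σ v_i α_i r_i = 6·4·10 + 7·5·10 + 5·8·1 + 7·2·8 + 8·1·0 = 742 ≡ 5.
  α_i^2 mod 11 = [5, 3, 9, 4, 1].
  S_2 = Σ v_i α_i^2 r_i = 6·5·10 + 7·3·10 + 5·9·1 + 7·4·8 + 8·1·0 = 779 ≡ 9.
  S = (4, 5, 9) ≠ 0, so r is not a codeword (an error is present).
Step 3: locate the error. For a single error e at position i, S_ℓ = v_i·e·α_i^ℓ, so α_err = S_1/S_0.
  S_0^{−1} = 4^{−1} = 3 (mod 11), so α_err = 5·3 = 15 ≡ 4 = α_1. Error position i = 1.
  Consistency check: S_2/S_1 = 9·9 = 81 ≡ 4 = α_err ✓ (single-error assumption holds).
Step 4: error magnitude e = S_0/v_1 = S_0·∏_{j≠1}(α_1 − α_j) = 4·2 = 8 ≡ 8 (mod 11).
Step 5: correct position 1: c_1 = r_1 − e = 10 − 8 ≡ 2 (mod 11). Hence c = [2, 10, 1, 8, 0].
  Check: interpolating c through the α_i gives m(x) = 3 + 8·x (degree < 2) with m(α_i) = c_i for every i, so c is indeed a codeword.


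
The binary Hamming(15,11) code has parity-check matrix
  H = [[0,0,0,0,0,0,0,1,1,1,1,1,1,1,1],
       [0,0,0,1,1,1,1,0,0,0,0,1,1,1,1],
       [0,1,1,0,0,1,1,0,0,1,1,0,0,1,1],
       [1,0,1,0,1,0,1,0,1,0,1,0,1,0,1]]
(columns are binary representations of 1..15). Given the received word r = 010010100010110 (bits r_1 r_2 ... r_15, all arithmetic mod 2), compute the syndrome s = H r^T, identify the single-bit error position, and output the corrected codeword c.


s = (1, 0, 0, 0)^T, error position = 8, corrected codeword c = 010010110010110

Compute s = H r^T mod 2 one row at a time:
  s_1 = 0 + 0 + 0 + 1 + 0 + 1 + 1 + 0 = 3 ≡ 1 (mod 2).
  s_2 = 0 + 1 + 0 + 1 + 0 + 1 + 1 + 0 = 4 ≡ 0 (mod 2).
  s_3 = 1 + 0 + 0 + 1 + 0 + 1 + 1 + 0 = 4 ≡ 0 (mod 2).
  s_4 = 0 + 0 + 1 + 1 + 0 + 1 + 1 + 0 = 4 ≡ 0 (mod 2).
s = (1, 0, 0, 0)^T — this equals column 8 of H (binary 1000), so error is at position 8.
Correct: flip bit 8 of r = 010010100010110 to get c = 010010110010110.


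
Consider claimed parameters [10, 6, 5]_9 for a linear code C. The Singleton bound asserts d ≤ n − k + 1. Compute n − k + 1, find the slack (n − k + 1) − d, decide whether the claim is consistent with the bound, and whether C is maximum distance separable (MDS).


Singleton RHS = n − k + 1 = 5, slack = 0, bound satisfied, MDS.

Singleton bound: d ≤ n − k + 1.
Here n = 10, k = 6, so n − k + 1 = 5.
Given d = 5, check d ≤ 5: YES.
Slack = (n − k + 1) − d = 0.
The code is MDS (slack = 0).
Description: the claimed parameters are [10, 6, 5]_9; such a code would be MDS (meets Singleton bound).


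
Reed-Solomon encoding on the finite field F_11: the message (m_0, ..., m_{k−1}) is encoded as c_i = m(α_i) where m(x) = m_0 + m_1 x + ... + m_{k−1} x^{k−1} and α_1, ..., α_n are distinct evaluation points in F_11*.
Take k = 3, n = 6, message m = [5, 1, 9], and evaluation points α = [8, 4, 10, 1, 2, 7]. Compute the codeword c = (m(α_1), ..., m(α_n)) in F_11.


c = [6, 10, 2, 4, 10, 2]

Message polynomial: m(x) = 5 + 1·x + 9·x^2 (mod 11).
For each evaluation point α_i, compute m(α_i) mod 11:
  α_1 = 8: Horner steps 9 → 7 → 6, so m(8) = 6.
  α_2 = 4: Horner steps 9 → 4 → 10, so m(4) = 10.
  α_3 = 10: Horner steps 9 → 3 → 2, so m(10) = 2.
  α_4 = 1: Horner steps 9 → 10 → 4, so m(1) = 4.
  α_5 = 2: Horner steps 9 → 8 → 10, so m(2) = 10.
  α_6 = 7: Horner steps 9 → 9 → 2, so m(7) = 2.
Codeword c = [6, 10, 2, 4, 10, 2] ∈ F_11^6.


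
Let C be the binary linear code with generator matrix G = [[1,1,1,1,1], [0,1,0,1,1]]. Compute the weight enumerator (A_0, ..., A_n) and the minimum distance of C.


Weight distribution: A_0 = 1, A_2 = 1, A_3 = 1, A_5 = 1. Minimum distance d = 2.

Enumerate all 2^2 = 4 messages m ∈ F_2^2.
For each, compute codeword c = mG in F_2^5, then tally its weight.
  m = 00 → c = 00000, weight = 0.
  m = 10 → c = 11111, weight = 5.
  m = 01 → c = 01011, weight = 3.
  m = 11 → c = 10100, weight = 2.
Tally weights:
  weight 0: 1 codewords.
  weight 2: 1 codewords.
  weight 3: 1 codewords.
  weight 5: 1 codewords.
Minimum distance d = smallest w > 0 with A_w > 0 = 2.
Sanity: Σ A_w = 4 = 2^2 = 4 ✓.


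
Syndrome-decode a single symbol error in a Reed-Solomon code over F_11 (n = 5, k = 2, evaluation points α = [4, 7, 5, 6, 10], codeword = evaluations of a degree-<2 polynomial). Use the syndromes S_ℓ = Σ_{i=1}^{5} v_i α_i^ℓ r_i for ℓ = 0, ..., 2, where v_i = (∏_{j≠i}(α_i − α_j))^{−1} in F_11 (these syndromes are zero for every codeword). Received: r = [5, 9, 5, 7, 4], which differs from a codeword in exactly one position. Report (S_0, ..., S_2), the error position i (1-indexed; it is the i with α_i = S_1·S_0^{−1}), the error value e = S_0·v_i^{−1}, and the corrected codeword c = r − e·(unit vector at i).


S = (8, 10, 7), error at position 1, error magnitude e = 2, c = [3, 9, 5, 7, 4].

Step 1: column multipliers v_i = (∏_{j≠i}(α_i − α_j))^{−1} mod 11.
  i = 1 (α = 4): (4−7)(4−5)(4−6)(4−10) = (−3)·(−1)·(−2)·(−6) = 36 ≡ 3, so v_1 = 3^{−1} = 4 (mod 11).
  i = 2 (α = 7): (7−4)(7−5)(7−6)(7−10) = 3·2·1·(−3) = −18 ≡ 4, so v_2 = 4^{−1} = 3 (mod 11).
  i = 3 (α = 5): (5−4)(5−7)(5−6)(5−10) = 1·(−2)·(−1)·(−5) = −10 ≡ 1, so v_3 = 1^{−1} = 1 (mod 11).
  i = 4 (α = 6): (6−4)(6−7)(6−5)(6−10) = 2·(−1)·1·(−4) = 8 ≡ 8, so v_4 = 8^{−1} = 7 (mod 11).
  i = 5 (α = 10): (10−4)(10−7)(10−5)(10−6) = 6·3·5·4 = 360 ≡ 8, so v_5 = 8^{−1} = 7 (mod 11).
  v = [4, 3, 1, 7, 7].
Step 2: syndromes of r = [5, 9, 5, 7, 4] (all sums mod 11).
  S_0 = Σ v_i r_i = 4·5 + 3·9 + 1·5 + 7·7 + 7·4 = 129 ≡ 8.
  S_1 = Σ v_i α_i r_i = 4·4·5 + 3·7·9 + 1·5·5 + 7·6·7 + 7·10·4 = 868 ≡ 10.
  α_i^2 mod 11 = [5, 5, 3, 3, 1].
  S_2 = Σ v_i α_i^2 r_i = 4·5·5 + 3·5·9 + 1·3·5 + 7·3·7 + 7·1·4 = 425 ≡ 7.
  S = (8, 10, 7) ≠ 0, so r is not a codeword (an error is present).
Step 3: locate the error. For a single error e at position i, S_ℓ = v_i·e·α_i^ℓ, so α_err = S_1/S_0.
  S_0^{−1} = 8^{−1} = 7 (mod 11), so α_err = 10·7 = 70 ≡ 4 = α_1. Error position i = 1.
  Consistency check: S_2/S_1 = 7·10 = 70 ≡ 4 = α_err ✓ (single-error assumption holds).
Step 4: error magnitude e = S_0/v_1 = S_0·∏_{j≠1}(α_1 − α_j) = 8·3 = 24 ≡ 2 (mod 11).
Step 5: correct position 1: c_1 = r_1 − e = 5 − 2 ≡ 3 (mod 11). Hence c = [3, 9, 5, 7, 4].
  Check: interpolating c through the α_i gives m(x) = 6 + 2·x (degree < 2) with m(α_i) = c_i for every i, so c is indeed a codeword.


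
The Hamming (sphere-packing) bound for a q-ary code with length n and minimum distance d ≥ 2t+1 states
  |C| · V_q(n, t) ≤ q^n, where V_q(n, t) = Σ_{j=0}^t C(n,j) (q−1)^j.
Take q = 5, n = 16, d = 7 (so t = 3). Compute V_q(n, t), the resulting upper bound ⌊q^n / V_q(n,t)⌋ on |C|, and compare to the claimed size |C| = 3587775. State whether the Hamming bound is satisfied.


V_q(n, t) = 37825, q^n = 152587890625, Hamming bound = 4034048, |C| = 3587775 ≤ bound (satisfied).

Step 1: Compute V_q(n, t) = Σ_{j=0}^3 C(n, j) (q−1)^j.
  j = 0: C(16,0)·(4)^0 = 1·1 = 1.
  j = 1: C(16,1)·(4)^1 = 16·4 = 64.
  j = 2: C(16,2)·(4)^2 = 120·16 = 1920.
  j = 3: C(16,3)·(4)^3 = 560·64 = 35840.
  V_q(n, t) = 1 + 64 + 1920 + 35840 = 37825.
Step 2: q^n = 5^16 = 152587890625.
Step 3: Hamming bound ⌊q^n / V_q(n,t)⌋ = ⌊152587890625/37825⌋ = 4034048.
Step 4: Compare |C| = 3587775 to 4034048: satisfied.
The claimed |C| lies below the Hamming bound.


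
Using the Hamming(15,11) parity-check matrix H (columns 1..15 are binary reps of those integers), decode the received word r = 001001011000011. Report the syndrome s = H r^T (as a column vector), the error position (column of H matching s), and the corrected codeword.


s = (0, 1, 0, 1)^T, error position = 5, corrected codeword c = 001011011000011

Compute s = H r^T mod 2 one row at a time:
  s_1 = 1 + 1 + 0 + 0 + 0 + 0 + 1 + 1 = 4 ≡ 0 (mod 2).
  s_2 = 0 + 0 + 1 + 0 + 0 + 0 + 1 + 1 = 3 ≡ 1 (mod 2).
  s_3 = 0 + 1 + 1 + 0 + 0 + 0 + 1 + 1 = 4 ≡ 0 (mod 2).
  s_4 = 0 + 1 + 0 + 0 + 1 + 0 + 0 + 1 = 3 ≡ 1 (mod 2).
s = (0, 1, 0, 1)^T — this equals column 5 of H (binary 0101), so error is at position 5.
Correct: flip bit 5 of r = 001001011000011 to get c = 001011011000011.


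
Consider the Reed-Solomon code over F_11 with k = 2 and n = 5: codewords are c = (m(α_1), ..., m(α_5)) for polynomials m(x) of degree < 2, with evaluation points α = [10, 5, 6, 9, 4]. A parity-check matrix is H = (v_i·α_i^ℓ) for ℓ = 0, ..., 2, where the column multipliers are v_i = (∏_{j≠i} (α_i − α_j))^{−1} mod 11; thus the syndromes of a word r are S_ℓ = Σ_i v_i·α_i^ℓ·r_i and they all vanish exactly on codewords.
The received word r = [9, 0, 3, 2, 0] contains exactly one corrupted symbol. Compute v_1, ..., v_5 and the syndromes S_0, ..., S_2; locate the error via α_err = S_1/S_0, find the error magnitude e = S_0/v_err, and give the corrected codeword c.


S = (2, 10, 6), error at position 2, error magnitude e = 4, c = [9, 7, 3, 2, 0].

Step 1: column multipliers v_i = (∏_{j≠i}(α_i − α_j))^{−1} mod 11.
  i = 1 (α = 10): (10−5)(10−6)(10−9)(10−4) = 5·4·1·6 = 120 ≡ 10, so v_1 = 10^{−1} = 10 (mod 11).
  i = 2 (α = 5): (5−10)(5−6)(5−9)(5−4) = (−5)·(−1)·(−4)·1 = −20 ≡ 2, so v_2 = 2^{−1} = 6 (mod 11).
  i = 3 (α = 6): (6−10)(6−5)(6−9)(6−4) = (−4)·1·(−3)·2 = 24 ≡ 2, so v_3 = 2^{−1} = 6 (mod 11).
  i = 4 (α = 9): (9−10)(9−5)(9−6)(9−4) = (−1)·4·3·5 = −60 ≡ 6, so v_4 = 6^{−1} = 2 (mod 11).
  i = 5 (α = 4): (4−10)(4−5)(4−6)(4−9) = (−6)·(−1)·(−2)·(−5) = 60 ≡ 5, so v_5 = 5^{−1} = 9 (mod 11).
  v = [10, 6, 6, 2, 9].
Step 2: syndromes of r = [9, 0, 3, 2, 0] (all sums mod 11).
  S_0 = Σ v_i r_i = 10·9 + 6·0 + 6·3 + 2·2 + 9·0 = 112 ≡ 2.
  S_1 = Σ v_i α_i r_i = 10·10·9 + 6·5·0 + 6·6·3 + 2·9·2 + 9·4·0 = 1044 ≡ 10.
  α_i^2 mod 11 = [1, 3, 3, 4, 5].
  S_2 = Σ v_i α_i^2 r_i = 10·1·9 + 6·3·0 + 6·3·3 + 2·4·2 + 9·5·0 = 160 ≡ 6.
  S = (2, 10, 6) ≠ 0, so r is not a codeword (an error is present).
Step 3: locate the error. For a single error e at position i, S_ℓ = v_i·e·α_i^ℓ, so α_err = S_1/S_0.
  S_0^{−1} = 2^{−1} = 6 (mod 11), so α_err = 10·6 = 60 ≡ 5 = α_2. Error position i = 2.
  Consistency check: S_2/S_1 = 6·10 = 60 ≡ 5 = α_err ✓ (single-error assumption holds).
Step 4: error magnitude e = S_0/v_2 = S_0·∏_{j≠2}(α_2 − α_j) = 2·2 = 4 ≡ 4 (mod 11).
Step 5: correct position 2: c_2 = r_2 − e = 0 − 4 ≡ 7 (mod 11). Hence c = [9, 7, 3, 2, 0].
  Check: interpolating c through the α_i gives m(x) = 5 + 7·x (degree < 2) with m(α_i) = c_i for every i, so c is indeed a codeword.


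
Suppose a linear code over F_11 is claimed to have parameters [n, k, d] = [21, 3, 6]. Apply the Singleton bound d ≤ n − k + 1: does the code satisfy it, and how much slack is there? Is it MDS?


Singleton RHS = n − k + 1 = 19, slack = 13, bound satisfied, not MDS.

Singleton bound: d ≤ n − k + 1.
Here n = 21, k = 3, so n − k + 1 = 19.
Given d = 6, check d ≤ 19: YES.
Slack = (n − k + 1) − d = 13.
The code is NOT MDS (slack = 13 > 0).
Description: the claimed parameters are [21, 3, 6]_11; such a code would be non-MDS.


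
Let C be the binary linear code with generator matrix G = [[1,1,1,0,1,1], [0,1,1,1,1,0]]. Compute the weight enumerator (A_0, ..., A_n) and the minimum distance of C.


Weight distribution: A_0 = 1, A_3 = 1, A_4 = 1, A_5 = 1. Minimum distance d = 3.

Enumerate all 2^2 = 4 messages m ∈ F_2^2.
For each, compute codeword c = mG in F_2^6, then tally its weight.
  m = 00 → c = 000000, weight = 0.
  m = 10 → c = 111011, weight = 5.
  m = 01 → c = 011110, weight = 4.
  m = 11 → c = 100101, weight = 3.
Tally weights:
  weight 0: 1 codewords.
  weight 3: 1 codewords.
  weight 4: 1 codewords.
  weight 5: 1 codewords.
Minimum distance d = smallest w > 0 with A_w > 0 = 3.
Sanity: Σ A_w = 4 = 2^2 = 4 ✓.


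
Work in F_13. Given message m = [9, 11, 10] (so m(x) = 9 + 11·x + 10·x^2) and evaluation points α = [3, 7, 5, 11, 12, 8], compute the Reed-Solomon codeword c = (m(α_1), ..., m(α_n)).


c = [2, 4, 2, 1, 8, 9]

Message polynomial: m(x) = 9 + 11·x + 10·x^2 (mod 13).
For each evaluation point α_i, compute m(α_i) mod 13:
  α_1 = 3: Horner steps 10 → 2 → 2, so m(3) = 2.
  α_2 = 7: Horner steps 10 → 3 → 4, so m(7) = 4.
  α_3 = 5: Horner steps 10 → 9 → 2, so m(5) = 2.
  α_4 = 11: Horner steps 10 → 4 → 1, so m(11) = 1.
  α_5 = 12: Horner steps 10 → 1 → 8, so m(12) = 8.
  α_6 = 8: Horner steps 10 → 0 → 9, so m(8) = 9.
Codeword c = [2, 4, 2, 1, 8, 9] ∈ F_13^6.


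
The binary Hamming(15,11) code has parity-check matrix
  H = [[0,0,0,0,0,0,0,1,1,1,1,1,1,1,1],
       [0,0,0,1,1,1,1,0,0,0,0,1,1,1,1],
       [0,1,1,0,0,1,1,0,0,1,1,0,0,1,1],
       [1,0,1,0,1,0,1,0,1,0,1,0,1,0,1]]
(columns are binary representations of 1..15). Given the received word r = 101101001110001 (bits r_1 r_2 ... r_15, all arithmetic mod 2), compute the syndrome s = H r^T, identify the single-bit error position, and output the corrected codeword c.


s = (0, 1, 1, 1)^T, error position = 7, corrected codeword c = 101101101110001

Compute s = H r^T mod 2 one row at a time:
  s_1 = 0 + 1 + 1 + 1 + 0 + 0 + 0 + 1 = 4 ≡ 0 (mod 2).
  s_2 = 1 + 0 + 1 + 0 + 0 + 0 + 0 + 1 = 3 ≡ 1 (mod 2).
  s_3 = 0 + 1 + 1 + 0 + 1 + 1 + 0 + 1 = 5 ≡ 1 (mod 2).
  s_4 = 1 + 1 + 0 + 0 + 1 + 1 + 0 + 1 = 5 ≡ 1 (mod 2).
s = (0, 1, 1, 1)^T — this equals column 7 of H (binary 0111), so error is at position 7.
Correct: flip bit 7 of r = 101101001110001 to get c = 101101101110001.


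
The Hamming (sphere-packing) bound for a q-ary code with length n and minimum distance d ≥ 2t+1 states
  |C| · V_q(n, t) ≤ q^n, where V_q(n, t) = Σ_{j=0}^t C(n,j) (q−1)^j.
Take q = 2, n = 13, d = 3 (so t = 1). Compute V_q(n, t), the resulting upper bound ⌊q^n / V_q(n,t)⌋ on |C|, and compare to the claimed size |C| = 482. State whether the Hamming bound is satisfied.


V_q(n, t) = 14, q^n = 8192, Hamming bound = 585, |C| = 482 ≤ bound (satisfied).

Step 1: Compute V_q(n, t) = Σ_{j=0}^1 C(n, j) (q−1)^j.
  j = 0: C(13,0)·(1)^0 = 1·1 = 1.
  j = 1: C(13,1)·(1)^1 = 13·1 = 13.
  V_q(n, t) = 1 + 13 = 14.
Step 2: q^n = 2^13 = 8192.
Step 3: Hamming bound ⌊q^n / V_q(n,t)⌋ = ⌊8192/14⌋ = 585.
Step 4: Compare |C| = 482 to 585: satisfied.
The claimed |C| lies below the Hamming bound.


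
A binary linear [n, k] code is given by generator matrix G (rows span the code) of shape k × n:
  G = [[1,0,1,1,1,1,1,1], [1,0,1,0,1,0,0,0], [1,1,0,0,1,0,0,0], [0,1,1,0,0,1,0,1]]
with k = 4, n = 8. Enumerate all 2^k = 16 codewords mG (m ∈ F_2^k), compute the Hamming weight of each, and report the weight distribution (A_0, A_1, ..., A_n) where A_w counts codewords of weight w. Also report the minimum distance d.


Weight distribution: A_0 = 1, A_2 = 3, A_3 = 2, A_4 = 3, A_5 = 4, A_6 = 1, A_7 = 2. Minimum distance d = 2.

Enumerate all 2^4 = 16 messages m ∈ F_2^4.
For each, compute codeword c = mG in F_2^8, then tally its weight.
  m = 0000 → c = 00000000, weight = 0.
  m = 1000 → c = 10111111, weight = 7.
  m = 0100 → c = 10101000, weight = 3.
  m = 1100 → c = 00010111, weight = 4.
  m = 0010 → c = 11001000, weight = 3.
  m = 1010 → c = 01110111, weight = 6.
  m = 0110 → c = 01100000, weight = 2.
  m = 1110 → c = 11011111, weight = 7.
  m = 0001 → c = 01100101, weight = 4.
  m = 1001 → c = 11011010, weight = 5.
  m = 0101 → c = 11001101, weight = 5.
  m = 1101 → c = 01110010, weight = 4.
  m = 0011 → c = 10101101, weight = 5.
  m = 1011 → c = 00010010, weight = 2.
  m = 0111 → c = 00000101, weight = 2.
  m = 1111 → c = 10111010, weight = 5.
Tally weights:
  weight 0: 1 codewords.
  weight 2: 3 codewords.
  weight 3: 2 codewords.
  weight 4: 3 codewords.
  weight 5: 4 codewords.
  weight 6: 1 codewords.
  weight 7: 2 codewords.
Minimum distance d = smallest w > 0 with A_w > 0 = 2.
Sanity: Σ A_w = 16 = 2^4 = 16 ✓.


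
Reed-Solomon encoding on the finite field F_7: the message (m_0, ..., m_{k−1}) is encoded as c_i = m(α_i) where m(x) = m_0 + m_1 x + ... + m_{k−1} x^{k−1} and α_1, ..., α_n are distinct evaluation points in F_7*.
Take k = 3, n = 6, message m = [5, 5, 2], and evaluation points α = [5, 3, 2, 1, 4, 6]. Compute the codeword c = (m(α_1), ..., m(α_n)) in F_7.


c = [3, 3, 2, 5, 1, 2]

Message polynomial: m(x) = 5 + 5·x + 2·x^2 (mod 7).
For each evaluation point α_i, compute m(α_i) mod 7:
  α_1 = 5: Horner steps 2 → 1 → 3, so m(5) = 3.
  α_2 = 3: Horner steps 2 → 4 → 3, so m(3) = 3.
  α_3 = 2: Horner steps 2 → 2 → 2, so m(2) = 2.
  α_4 = 1: Horner steps 2 → 0 → 5, so m(1) = 5.
  α_5 = 4: Horner steps 2 → 6 → 1, so m(4) = 1.
  α_6 = 6: Horner steps 2 → 3 → 2, so m(6) = 2.
Codeword c = [3, 3, 2, 5, 1, 2] ∈ F_7^6.


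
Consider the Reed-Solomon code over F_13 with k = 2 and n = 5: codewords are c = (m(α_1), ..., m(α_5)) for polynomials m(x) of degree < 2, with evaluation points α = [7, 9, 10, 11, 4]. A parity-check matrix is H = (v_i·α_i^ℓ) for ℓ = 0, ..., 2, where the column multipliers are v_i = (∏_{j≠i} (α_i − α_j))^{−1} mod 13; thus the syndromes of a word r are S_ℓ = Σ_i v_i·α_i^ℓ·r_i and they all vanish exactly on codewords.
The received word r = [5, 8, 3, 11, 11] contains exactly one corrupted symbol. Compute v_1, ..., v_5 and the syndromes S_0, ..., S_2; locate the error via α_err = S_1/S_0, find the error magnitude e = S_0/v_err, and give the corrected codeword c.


S = (5, 7, 2), error at position 5, error magnitude e = 4, c = [5, 8, 3, 11, 7].

Step 1: column multipliers v_i = (∏_{j≠i}(α_i − α_j))^{−1} mod 13.
  i = 1 (α = 7): (7−9)(7−10)(7−11)(7−4) = (−2)·(−3)·(−4)·3 = −72 ≡ 6, so v_1 = 6^{−1} = 11 (mod 13).
  i = 2 (α = 9): (9−7)(9−10)(9−11)(9−4) = 2·(−1)·(−2)·5 = 20 ≡ 7, so v_2 = 7^{−1} = 2 (mod 13).
  i = 3 (α = 10): (10−7)(10−9)(10−11)(10−4) = 3·1·(−1)·6 = −18 ≡ 8, so v_3 = 8^{−1} = 5 (mod 13).
  i = 4 (α = 11): (11−7)(11−9)(11−10)(11−4) = 4·2·1·7 = 56 ≡ 4, so v_4 = 4^{−1} = 10 (mod 13).
  i = 5 (α = 4): (4−7)(4−9)(4−10)(4−11) = (−3)·(−5)·(−6)·(−7) = 630 ≡ 6, so v_5 = 6^{−1} = 11 (mod 13).
  v = [11, 2, 5, 10, 11].
Step 2: syndromes of r = [5, 8, 3, 11, 11] (all sums mod 13).
  S_0 = Σ v_i r_i = 11·5 + 2·8 + 5·3 + 10·11 + 11·11 = 317 ≡ 5.
  S_1 = Σ v_i α_i r_i = 11·7·5 + 2·9·8 + 5·10·3 + 10·11·11 + 11·4·11 = 2373 ≡ 7.
  α_i^2 mod 13 = [10, 3, 9, 4, 3].
  S_2 = Σ v_i α_i^2 r_i = 11·10·5 + 2·3·8 + 5·9·3 + 10·4·11 + 11·3·11 = 1536 ≡ 2.
  S = (5, 7, 2) ≠ 0, so r is not a codeword (an error is present).
Step 3: locate the error. For a single error e at position i, S_ℓ = v_i·e·α_i^ℓ, so α_err = S_1/S_0.
  S_0^{−1} = 5^{−1} = 8 (mod 13), so α_err = 7·8 = 56 ≡ 4 = α_5. Error position i = 5.
  Consistency check: S_2/S_1 = 2·2 = 4 ≡ 4 = α_err ✓ (single-error assumption holds).
Step 4: error magnitude e = S_0/v_5 = S_0·∏_{j≠5}(α_5 − α_j) = 5·6 = 30 ≡ 4 (mod 13).
Step 5: correct position 5: c_5 = r_5 − e = 11 − 4 ≡ 7 (mod 13). Hence c = [5, 8, 3, 11, 7].
  Check: interpolating c through the α_i gives m(x) = 1 + 8·x (degree < 2) with m(α_i) = c_i for every i, so c is indeed a codeword.


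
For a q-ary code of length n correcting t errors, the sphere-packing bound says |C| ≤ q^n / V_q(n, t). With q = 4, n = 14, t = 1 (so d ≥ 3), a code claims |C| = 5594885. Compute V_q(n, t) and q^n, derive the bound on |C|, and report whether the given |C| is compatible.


V_q(n, t) = 43, q^n = 268435456, Hamming bound = 6242685, |C| = 5594885 ≤ bound (satisfied).

Step 1: Compute V_q(n, t) = Σ_{j=0}^1 C(n, j) (q−1)^j.
  j = 0: C(14,0)·(3)^0 = 1·1 = 1.
  j = 1: C(14,1)·(3)^1 = 14·3 = 42.
  V_q(n, t) = 1 + 42 = 43.
Step 2: q^n = 4^14 = 268435456.
Step 3: Hamming bound ⌊q^n / V_q(n,t)⌋ = ⌊268435456/43⌋ = 6242685.
Step 4: Compare |C| = 5594885 to 6242685: satisfied.
The claimed |C| lies below the Hamming bound.


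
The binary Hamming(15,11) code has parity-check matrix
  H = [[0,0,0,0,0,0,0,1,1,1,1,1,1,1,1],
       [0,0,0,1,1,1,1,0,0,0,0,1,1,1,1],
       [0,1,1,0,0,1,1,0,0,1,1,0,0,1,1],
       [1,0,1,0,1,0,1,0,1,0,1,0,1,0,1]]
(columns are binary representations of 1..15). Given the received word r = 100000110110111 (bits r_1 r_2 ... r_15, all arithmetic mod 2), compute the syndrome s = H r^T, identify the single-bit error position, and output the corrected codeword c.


s = (0, 0, 1, 1)^T, error position = 3, corrected codeword c = 101000110110111

Compute s = H r^T mod 2 one row at a time:
  s_1 = 1 + 0 + 1 + 1 + 0 + 1 + 1 + 1 = 6 ≡ 0 (mod 2).
  s_2 = 0 + 0 + 0 + 1 + 0 + 1 + 1 + 1 = 4 ≡ 0 (mod 2).
  s_3 = 0 + 0 + 0 + 1 + 1 + 1 + 1 + 1 = 5 ≡ 1 (mod 2).
  s_4 = 1 + 0 + 0 + 1 + 0 + 1 + 1 + 1 = 5 ≡ 1 (mod 2).
s = (0, 0, 1, 1)^T — this equals column 3 of H (binary 0011), so error is at position 3.
Correct: flip bit 3 of r = 100000110110111 to get c = 101000110110111.


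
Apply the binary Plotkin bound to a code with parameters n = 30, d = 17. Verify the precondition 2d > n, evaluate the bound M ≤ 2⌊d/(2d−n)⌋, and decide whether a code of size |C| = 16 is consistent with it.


Plotkin bound M ≤ 8; given |C| = 16 > bound (violated).

Check applicability: 2d = 34, n = 30.
2d − n = 4 > 0, so Plotkin applies.
Compute d/(2d−n) = 17/4 ≈ 4.2500.
⌊d/(2d−n)⌋ = 4.
Plotkin bound: M ≤ 2·4 = 8.
Given |C| = 16, check: VIOLATED.
This |C| is above the Plotkin bound, so no binary code with n = 30, d = 17 and 16 codewords exists.


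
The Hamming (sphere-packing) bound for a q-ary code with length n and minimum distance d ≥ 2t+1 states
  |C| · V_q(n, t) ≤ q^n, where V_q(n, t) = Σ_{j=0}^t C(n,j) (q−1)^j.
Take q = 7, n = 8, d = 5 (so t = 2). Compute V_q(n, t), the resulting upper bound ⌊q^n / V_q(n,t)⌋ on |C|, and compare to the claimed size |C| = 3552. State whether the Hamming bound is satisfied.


V_q(n, t) = 1057, q^n = 5764801, Hamming bound = 5453, |C| = 3552 ≤ bound (satisfied).

Step 1: Compute V_q(n, t) = Σ_{j=0}^2 C(n, j) (q−1)^j.
  j = 0: C(8,0)·(6)^0 = 1·1 = 1.
  j = 1: C(8,1)·(6)^1 = 8·6 = 48.
  j = 2: C(8,2)·(6)^2 = 28·36 = 1008.
  V_q(n, t) = 1 + 48 + 1008 = 1057.
Step 2: q^n = 7^8 = 5764801.
Step 3: Hamming bound ⌊q^n / V_q(n,t)⌋ = ⌊5764801/1057⌋ = 5453.
Step 4: Compare |C| = 3552 to 5453: satisfied.
The claimed |C| lies below the Hamming bound.
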